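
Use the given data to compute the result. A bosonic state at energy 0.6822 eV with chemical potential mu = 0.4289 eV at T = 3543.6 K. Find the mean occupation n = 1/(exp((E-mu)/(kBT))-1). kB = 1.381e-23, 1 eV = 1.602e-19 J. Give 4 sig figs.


Step 1: (E - mu) = 0.2533 eV
Step 2: x = (E-mu)*eV/(kB*T) = 0.2533*1.602e-19/(1.381e-23*3543.6) = 0.8292
Step 3: exp(x) = 2.291
Step 4: n = 1/(exp(x)-1) = 0.7743

0.7743


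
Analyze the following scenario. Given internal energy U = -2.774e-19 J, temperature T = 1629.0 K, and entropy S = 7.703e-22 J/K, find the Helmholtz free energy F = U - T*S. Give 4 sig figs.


Step 1: T*S = 1629.0 * 7.703e-22 = 1.255e-18 J
Step 2: F = U - T*S = -2.774e-19 - 1.255e-18
Step 3: F = -1.532e-18 J

-1.532e-18


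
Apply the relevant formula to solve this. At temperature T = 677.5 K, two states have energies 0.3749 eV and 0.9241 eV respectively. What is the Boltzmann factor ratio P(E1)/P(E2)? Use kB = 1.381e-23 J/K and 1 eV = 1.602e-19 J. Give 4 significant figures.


Step 1: Compute energy difference dE = E1 - E2 = 0.3749 - 0.9241 = -0.5492 eV
Step 2: Convert to Joules: dE_J = -0.5492 * 1.602e-19 = -8.798e-20 J
Step 3: Compute exponent = -dE_J / (kB * T) = -(-8.798e-20) / (1.381e-23 * 677.5) = 9.404
Step 4: P(E1)/P(E2) = exp(9.404) = 1.213e+04

1.213e+04


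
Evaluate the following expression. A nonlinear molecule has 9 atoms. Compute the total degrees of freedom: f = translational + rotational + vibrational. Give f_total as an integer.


Step 1: Translational DOF = 3
Step 2: Rotational DOF (nonlinear) = 3
Step 3: Vibrational DOF = 3*9 - 6 = 21
Step 4: Total = 3 + 3 + 21 = 27

27


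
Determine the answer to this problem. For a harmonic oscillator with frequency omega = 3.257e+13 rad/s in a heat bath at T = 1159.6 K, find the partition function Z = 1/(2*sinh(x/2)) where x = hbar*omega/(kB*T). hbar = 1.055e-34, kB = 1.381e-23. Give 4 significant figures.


Step 1: Compute x = hbar*omega/(kB*T) = 1.055e-34*3.257e+13/(1.381e-23*1159.6) = 0.2146
Step 2: x/2 = 0.1073
Step 3: sinh(x/2) = 0.1075
Step 4: Z = 1/(2*0.1075) = 4.652

4.652


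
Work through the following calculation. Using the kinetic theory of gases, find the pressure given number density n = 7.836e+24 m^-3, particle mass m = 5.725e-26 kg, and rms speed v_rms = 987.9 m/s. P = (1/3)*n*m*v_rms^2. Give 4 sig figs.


Step 1: v_rms^2 = 987.9^2 = 9.759e+05
Step 2: n*m = 7.836e+24*5.725e-26 = 0.4486
Step 3: P = (1/3)*0.4486*9.759e+05 = 1.459e+05 Pa

1.459e+05


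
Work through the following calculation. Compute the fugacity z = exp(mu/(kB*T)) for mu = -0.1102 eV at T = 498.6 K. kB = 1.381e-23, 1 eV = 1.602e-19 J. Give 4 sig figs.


Step 1: Convert mu to Joules: -0.1102*1.602e-19 = -1.765e-20 J
Step 2: kB*T = 1.381e-23*498.6 = 6.886e-21 J
Step 3: mu/(kB*T) = -2.564
Step 4: z = exp(-2.564) = 0.07701

0.07701


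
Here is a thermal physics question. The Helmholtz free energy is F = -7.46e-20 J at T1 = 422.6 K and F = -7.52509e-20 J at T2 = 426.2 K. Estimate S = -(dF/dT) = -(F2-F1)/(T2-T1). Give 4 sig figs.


Step 1: dF = F2 - F1 = -7.52509e-20 - (-7.46e-20) = -6.509e-22 J
Step 2: dT = T2 - T1 = 426.2 - 422.6 = 3.6 K
Step 3: S = -dF/dT = -(-6.509e-22)/3.6 = 1.808e-22 J/K

1.808e-22


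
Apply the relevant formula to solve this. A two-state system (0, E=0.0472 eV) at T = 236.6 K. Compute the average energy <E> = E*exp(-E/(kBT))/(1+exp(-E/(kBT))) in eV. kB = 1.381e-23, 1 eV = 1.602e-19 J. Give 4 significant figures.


Step 1: beta*E = 0.0472*1.602e-19/(1.381e-23*236.6) = 2.314
Step 2: exp(-beta*E) = 0.09885
Step 3: <E> = 0.0472*0.09885/(1+0.09885) = 0.004246 eV

0.004246


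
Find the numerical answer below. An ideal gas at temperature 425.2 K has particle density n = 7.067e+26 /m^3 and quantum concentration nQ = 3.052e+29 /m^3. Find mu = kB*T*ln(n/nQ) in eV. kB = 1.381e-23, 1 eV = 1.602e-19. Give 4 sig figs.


Step 1: n/nQ = 7.067e+26/3.052e+29 = 0.002316
Step 2: ln(n/nQ) = -6.068
Step 3: mu = kB*T*ln(n/nQ) = 5.872e-21*-6.068 = -3.563e-20 J
Step 4: Convert to eV: -3.563e-20/1.602e-19 = -0.2224 eV

-0.2224


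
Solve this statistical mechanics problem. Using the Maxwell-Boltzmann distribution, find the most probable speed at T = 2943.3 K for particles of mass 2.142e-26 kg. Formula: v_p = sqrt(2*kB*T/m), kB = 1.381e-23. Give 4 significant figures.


Step 1: Numerator = 2*kB*T = 2*1.381e-23*2943.3 = 8.129e-20
Step 2: Ratio = 8.129e-20 / 2.142e-26 = 3.795e+06
Step 3: v_p = sqrt(3.795e+06) = 1948 m/s

1948


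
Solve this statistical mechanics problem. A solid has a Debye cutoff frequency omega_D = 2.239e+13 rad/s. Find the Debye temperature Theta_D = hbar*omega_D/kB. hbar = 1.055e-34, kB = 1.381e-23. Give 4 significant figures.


Step 1: hbar*omega_D = 1.055e-34 * 2.239e+13 = 2.362e-21 J
Step 2: Theta_D = 2.362e-21 / 1.381e-23
Step 3: Theta_D = 171 K

171


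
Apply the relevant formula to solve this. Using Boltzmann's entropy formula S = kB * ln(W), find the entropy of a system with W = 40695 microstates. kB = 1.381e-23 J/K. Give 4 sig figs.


Step 1: ln(W) = ln(40695) = 10.61
Step 2: S = kB * ln(W) = 1.381e-23 * 10.61
Step 3: S = 1.466e-22 J/K

1.466e-22


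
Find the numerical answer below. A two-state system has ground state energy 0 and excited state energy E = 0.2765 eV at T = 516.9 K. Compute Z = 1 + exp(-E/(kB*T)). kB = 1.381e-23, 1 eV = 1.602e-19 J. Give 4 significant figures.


Step 1: Compute beta*E = E*eV/(kB*T) = 0.2765*1.602e-19/(1.381e-23*516.9) = 6.205
Step 2: exp(-beta*E) = exp(-6.205) = 0.002019
Step 3: Z = 1 + 0.002019 = 1.002

1.002


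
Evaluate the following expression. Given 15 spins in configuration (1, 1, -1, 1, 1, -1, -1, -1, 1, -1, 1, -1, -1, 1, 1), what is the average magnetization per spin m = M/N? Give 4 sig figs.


Step 1: Count up spins (+1): 8, down spins (-1): 7
Step 2: Total magnetization M = 8 - 7 = 1
Step 3: m = M/N = 1/15 = 0.06667

0.06667


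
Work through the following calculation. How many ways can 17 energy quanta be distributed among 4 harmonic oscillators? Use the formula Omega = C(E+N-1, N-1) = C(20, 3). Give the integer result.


Step 1: Use binomial coefficient C(20, 3)
Step 2: Numerator = 20! / 17!
Step 3: Denominator = 3!
Step 4: Omega = 1140

1140


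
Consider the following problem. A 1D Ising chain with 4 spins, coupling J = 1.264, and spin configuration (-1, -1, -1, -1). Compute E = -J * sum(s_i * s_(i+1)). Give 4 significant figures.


Step 1: Nearest-neighbor products: 1, 1, 1
Step 2: Sum of products = 3
Step 3: E = -1.264 * 3 = -3.792

-3.792


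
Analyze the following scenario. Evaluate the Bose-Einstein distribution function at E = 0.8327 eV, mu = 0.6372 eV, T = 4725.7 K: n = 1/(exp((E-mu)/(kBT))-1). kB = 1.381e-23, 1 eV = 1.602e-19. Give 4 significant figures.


Step 1: (E - mu) = 0.1955 eV
Step 2: x = (E-mu)*eV/(kB*T) = 0.1955*1.602e-19/(1.381e-23*4725.7) = 0.4799
Step 3: exp(x) = 1.616
Step 4: n = 1/(exp(x)-1) = 1.624

1.624


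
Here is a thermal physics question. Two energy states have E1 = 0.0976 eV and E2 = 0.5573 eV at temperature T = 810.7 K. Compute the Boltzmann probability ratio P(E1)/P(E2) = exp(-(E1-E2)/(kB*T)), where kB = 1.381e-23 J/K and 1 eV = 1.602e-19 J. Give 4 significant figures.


Step 1: Compute energy difference dE = E1 - E2 = 0.0976 - 0.5573 = -0.4597 eV
Step 2: Convert to Joules: dE_J = -0.4597 * 1.602e-19 = -7.364e-20 J
Step 3: Compute exponent = -dE_J / (kB * T) = -(-7.364e-20) / (1.381e-23 * 810.7) = 6.578
Step 4: P(E1)/P(E2) = exp(6.578) = 719

719


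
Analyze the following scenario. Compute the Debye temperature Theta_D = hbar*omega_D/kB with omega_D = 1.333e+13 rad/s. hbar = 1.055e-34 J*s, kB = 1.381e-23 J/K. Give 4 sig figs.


Step 1: hbar*omega_D = 1.055e-34 * 1.333e+13 = 1.406e-21 J
Step 2: Theta_D = 1.406e-21 / 1.381e-23
Step 3: Theta_D = 101.8 K

101.8


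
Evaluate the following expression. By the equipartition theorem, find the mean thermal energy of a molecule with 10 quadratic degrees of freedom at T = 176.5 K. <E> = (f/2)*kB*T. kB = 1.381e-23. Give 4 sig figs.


Step 1: f/2 = 10/2 = 5
Step 2: kB*T = 1.381e-23 * 176.5 = 2.437e-21
Step 3: <E> = 5 * 2.437e-21 = 1.219e-20 J

1.219e-20


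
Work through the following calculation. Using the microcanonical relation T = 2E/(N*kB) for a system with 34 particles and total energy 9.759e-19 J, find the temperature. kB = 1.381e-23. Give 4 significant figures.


Step 1: Numerator = 2*E = 2*9.759e-19 = 1.952e-18 J
Step 2: Denominator = N*kB = 34*1.381e-23 = 4.695e-22
Step 3: T = 1.952e-18 / 4.695e-22 = 4157 K

4157


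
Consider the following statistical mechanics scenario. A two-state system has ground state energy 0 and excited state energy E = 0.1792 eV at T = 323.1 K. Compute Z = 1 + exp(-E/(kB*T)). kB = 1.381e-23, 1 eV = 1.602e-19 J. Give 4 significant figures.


Step 1: Compute beta*E = E*eV/(kB*T) = 0.1792*1.602e-19/(1.381e-23*323.1) = 6.434
Step 2: exp(-beta*E) = exp(-6.434) = 0.001606
Step 3: Z = 1 + 0.001606 = 1.002

1.002


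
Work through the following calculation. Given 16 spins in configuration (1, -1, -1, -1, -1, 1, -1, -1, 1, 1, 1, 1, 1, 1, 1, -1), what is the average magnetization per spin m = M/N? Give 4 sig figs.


Step 1: Count up spins (+1): 9, down spins (-1): 7
Step 2: Total magnetization M = 9 - 7 = 2
Step 3: m = M/N = 2/16 = 0.125

0.125


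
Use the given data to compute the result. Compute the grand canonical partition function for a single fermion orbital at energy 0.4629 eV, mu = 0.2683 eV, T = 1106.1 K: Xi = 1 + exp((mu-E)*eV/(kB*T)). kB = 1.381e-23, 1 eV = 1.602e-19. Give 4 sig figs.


Step 1: (mu - E) = 0.2683 - 0.4629 = -0.1946 eV
Step 2: x = (mu-E)*eV/(kB*T) = -0.1946*1.602e-19/(1.381e-23*1106.1) = -2.041
Step 3: exp(x) = 0.1299
Step 4: Xi = 1 + 0.1299 = 1.13

1.13


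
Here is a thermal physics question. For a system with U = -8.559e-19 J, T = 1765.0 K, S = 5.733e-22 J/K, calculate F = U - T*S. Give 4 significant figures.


Step 1: T*S = 1765.0 * 5.733e-22 = 1.012e-18 J
Step 2: F = U - T*S = -8.559e-19 - 1.012e-18
Step 3: F = -1.868e-18 J

-1.868e-18


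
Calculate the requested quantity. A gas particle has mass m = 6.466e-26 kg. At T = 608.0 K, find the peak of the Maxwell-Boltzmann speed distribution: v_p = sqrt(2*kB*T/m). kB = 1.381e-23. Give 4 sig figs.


Step 1: Numerator = 2*kB*T = 2*1.381e-23*608.0 = 1.679e-20
Step 2: Ratio = 1.679e-20 / 6.466e-26 = 2.597e+05
Step 3: v_p = sqrt(2.597e+05) = 509.6 m/s

509.6


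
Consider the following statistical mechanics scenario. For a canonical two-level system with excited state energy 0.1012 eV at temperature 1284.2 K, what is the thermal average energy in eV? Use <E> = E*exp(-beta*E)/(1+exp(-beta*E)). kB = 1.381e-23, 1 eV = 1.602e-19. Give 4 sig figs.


Step 1: beta*E = 0.1012*1.602e-19/(1.381e-23*1284.2) = 0.9141
Step 2: exp(-beta*E) = 0.4009
Step 3: <E> = 0.1012*0.4009/(1+0.4009) = 0.02896 eV

0.02896


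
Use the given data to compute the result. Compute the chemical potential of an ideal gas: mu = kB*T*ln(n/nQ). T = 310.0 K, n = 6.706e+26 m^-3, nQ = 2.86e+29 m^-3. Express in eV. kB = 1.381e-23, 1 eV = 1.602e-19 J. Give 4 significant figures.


Step 1: n/nQ = 6.706e+26/2.86e+29 = 0.002345
Step 2: ln(n/nQ) = -6.056
Step 3: mu = kB*T*ln(n/nQ) = 4.281e-21*-6.056 = -2.592e-20 J
Step 4: Convert to eV: -2.592e-20/1.602e-19 = -0.1618 eV

-0.1618


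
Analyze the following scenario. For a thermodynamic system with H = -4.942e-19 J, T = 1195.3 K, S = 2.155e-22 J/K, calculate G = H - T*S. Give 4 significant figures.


Step 1: T*S = 1195.3 * 2.155e-22 = 2.576e-19 J
Step 2: G = H - T*S = -4.942e-19 - 2.576e-19
Step 3: G = -7.518e-19 J

-7.518e-19


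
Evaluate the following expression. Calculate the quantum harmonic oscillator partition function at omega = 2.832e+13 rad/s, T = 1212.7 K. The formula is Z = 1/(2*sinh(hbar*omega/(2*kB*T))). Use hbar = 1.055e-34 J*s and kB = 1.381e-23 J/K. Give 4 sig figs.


Step 1: Compute x = hbar*omega/(kB*T) = 1.055e-34*2.832e+13/(1.381e-23*1212.7) = 0.1784
Step 2: x/2 = 0.0892
Step 3: sinh(x/2) = 0.08932
Step 4: Z = 1/(2*0.08932) = 5.598

5.598


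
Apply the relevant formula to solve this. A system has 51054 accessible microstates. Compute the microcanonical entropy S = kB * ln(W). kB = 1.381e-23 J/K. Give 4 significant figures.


Step 1: ln(W) = ln(51054) = 10.84
Step 2: S = kB * ln(W) = 1.381e-23 * 10.84
Step 3: S = 1.497e-22 J/K

1.497e-22


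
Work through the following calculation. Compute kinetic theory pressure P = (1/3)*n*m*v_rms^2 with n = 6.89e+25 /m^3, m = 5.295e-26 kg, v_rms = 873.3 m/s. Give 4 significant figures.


Step 1: v_rms^2 = 873.3^2 = 7.627e+05
Step 2: n*m = 6.89e+25*5.295e-26 = 3.648
Step 3: P = (1/3)*3.648*7.627e+05 = 9.275e+05 Pa

9.275e+05


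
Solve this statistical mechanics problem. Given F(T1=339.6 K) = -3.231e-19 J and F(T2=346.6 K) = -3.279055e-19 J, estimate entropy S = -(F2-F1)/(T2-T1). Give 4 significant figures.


Step 1: dF = F2 - F1 = -3.279055e-19 - (-3.231e-19) = -4.8055e-21 J
Step 2: dT = T2 - T1 = 346.6 - 339.6 = 7 K
Step 3: S = -dF/dT = -(-4.8055e-21)/7 = 6.865e-22 J/K

6.865e-22


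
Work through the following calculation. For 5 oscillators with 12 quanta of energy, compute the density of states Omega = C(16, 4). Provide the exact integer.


Step 1: Use binomial coefficient C(16, 4)
Step 2: Numerator = 16! / 12!
Step 3: Denominator = 4!
Step 4: Omega = 1820

1820


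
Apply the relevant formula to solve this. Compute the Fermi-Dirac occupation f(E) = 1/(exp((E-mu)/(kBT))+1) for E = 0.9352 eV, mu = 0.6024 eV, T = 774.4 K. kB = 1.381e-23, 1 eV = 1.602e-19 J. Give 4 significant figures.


Step 1: (E - mu) = 0.9352 - 0.6024 = 0.3328 eV
Step 2: Convert: (E-mu)*eV = 5.331e-20 J
Step 3: x = (E-mu)*eV/(kB*T) = 4.985
Step 4: f = 1/(exp(4.985)+1) = 0.006792

0.006792


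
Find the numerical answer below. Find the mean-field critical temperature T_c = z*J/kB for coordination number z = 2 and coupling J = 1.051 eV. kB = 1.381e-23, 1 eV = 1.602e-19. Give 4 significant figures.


Step 1: z*J = 2*1.051 = 2.102 eV
Step 2: Convert to Joules: 2.102*1.602e-19 = 3.367e-19 J
Step 3: T_c = 3.367e-19 / 1.381e-23 = 2.438e+04 K

2.438e+04


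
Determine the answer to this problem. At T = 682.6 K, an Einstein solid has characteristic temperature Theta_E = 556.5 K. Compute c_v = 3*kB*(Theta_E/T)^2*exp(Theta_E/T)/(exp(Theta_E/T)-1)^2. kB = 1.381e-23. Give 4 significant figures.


Step 1: x = Theta_E/T = 556.5/682.6 = 0.8153
Step 2: x^2 = 0.6647
Step 3: exp(x) = 2.26
Step 4: c_v = 3*1.381e-23*0.6647*2.26/(2.26-1)^2 = 3.921e-23

3.921e-23


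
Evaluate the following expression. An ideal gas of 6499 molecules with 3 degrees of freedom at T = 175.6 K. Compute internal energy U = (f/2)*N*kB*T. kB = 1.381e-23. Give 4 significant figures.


Step 1: f/2 = 3/2 = 1.5
Step 2: N*kB*T = 6499*1.381e-23*175.6 = 1.576e-17
Step 3: U = 1.5 * 1.576e-17 = 2.364e-17 J

2.364e-17


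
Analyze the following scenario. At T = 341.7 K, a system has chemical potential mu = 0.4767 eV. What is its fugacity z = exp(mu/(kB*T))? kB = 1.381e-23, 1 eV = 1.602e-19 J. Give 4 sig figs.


Step 1: Convert mu to Joules: 0.4767*1.602e-19 = 7.637e-20 J
Step 2: kB*T = 1.381e-23*341.7 = 4.719e-21 J
Step 3: mu/(kB*T) = 16.18
Step 4: z = exp(16.18) = 1.067e+07

1.067e+07


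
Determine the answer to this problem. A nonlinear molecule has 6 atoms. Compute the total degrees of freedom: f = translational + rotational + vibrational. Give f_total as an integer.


Step 1: Translational DOF = 3
Step 2: Rotational DOF (nonlinear) = 3
Step 3: Vibrational DOF = 3*6 - 6 = 12
Step 4: Total = 3 + 3 + 12 = 18

18


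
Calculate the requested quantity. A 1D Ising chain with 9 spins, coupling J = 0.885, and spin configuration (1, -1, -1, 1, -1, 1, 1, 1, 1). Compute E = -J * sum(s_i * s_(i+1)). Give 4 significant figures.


Step 1: Nearest-neighbor products: -1, 1, -1, -1, -1, 1, 1, 1
Step 2: Sum of products = 0
Step 3: E = -0.885 * 0 = 0

0


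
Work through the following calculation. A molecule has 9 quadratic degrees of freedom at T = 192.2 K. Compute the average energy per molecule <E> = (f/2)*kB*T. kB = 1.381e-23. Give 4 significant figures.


Step 1: f/2 = 9/2 = 4.5
Step 2: kB*T = 1.381e-23 * 192.2 = 2.654e-21
Step 3: <E> = 4.5 * 2.654e-21 = 1.194e-20 J

1.194e-20


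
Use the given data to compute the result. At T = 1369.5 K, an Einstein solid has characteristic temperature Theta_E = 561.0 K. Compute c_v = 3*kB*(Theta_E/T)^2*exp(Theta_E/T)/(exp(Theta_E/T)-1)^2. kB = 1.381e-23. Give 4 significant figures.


Step 1: x = Theta_E/T = 561.0/1369.5 = 0.4096
Step 2: x^2 = 0.1678
Step 3: exp(x) = 1.506
Step 4: c_v = 3*1.381e-23*0.1678*1.506/(1.506-1)^2 = 4.086e-23

4.086e-23


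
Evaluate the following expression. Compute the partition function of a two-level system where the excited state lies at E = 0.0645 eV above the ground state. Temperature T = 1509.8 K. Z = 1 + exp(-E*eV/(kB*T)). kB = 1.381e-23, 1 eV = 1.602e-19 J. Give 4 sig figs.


Step 1: Compute beta*E = E*eV/(kB*T) = 0.0645*1.602e-19/(1.381e-23*1509.8) = 0.4956
Step 2: exp(-beta*E) = exp(-0.4956) = 0.6092
Step 3: Z = 1 + 0.6092 = 1.609

1.609


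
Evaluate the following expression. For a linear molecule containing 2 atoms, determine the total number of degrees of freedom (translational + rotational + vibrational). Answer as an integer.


Step 1: Translational DOF = 3
Step 2: Rotational DOF (linear) = 2
Step 3: Vibrational DOF = 3*2 - 5 = 1
Step 4: Total = 3 + 2 + 1 = 6

6


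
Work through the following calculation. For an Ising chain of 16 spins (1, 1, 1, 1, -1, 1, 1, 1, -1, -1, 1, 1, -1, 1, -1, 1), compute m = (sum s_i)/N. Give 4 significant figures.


Step 1: Count up spins (+1): 11, down spins (-1): 5
Step 2: Total magnetization M = 11 - 5 = 6
Step 3: m = M/N = 6/16 = 0.375

0.375


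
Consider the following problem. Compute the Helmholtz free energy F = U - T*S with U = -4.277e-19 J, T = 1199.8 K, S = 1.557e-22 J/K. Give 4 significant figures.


Step 1: T*S = 1199.8 * 1.557e-22 = 1.868e-19 J
Step 2: F = U - T*S = -4.277e-19 - 1.868e-19
Step 3: F = -6.145e-19 J

-6.145e-19


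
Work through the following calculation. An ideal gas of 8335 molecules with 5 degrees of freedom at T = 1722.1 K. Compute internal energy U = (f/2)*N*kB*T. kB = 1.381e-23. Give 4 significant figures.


Step 1: f/2 = 5/2 = 2.5
Step 2: N*kB*T = 8335*1.381e-23*1722.1 = 1.982e-16
Step 3: U = 2.5 * 1.982e-16 = 4.956e-16 J

4.956e-16


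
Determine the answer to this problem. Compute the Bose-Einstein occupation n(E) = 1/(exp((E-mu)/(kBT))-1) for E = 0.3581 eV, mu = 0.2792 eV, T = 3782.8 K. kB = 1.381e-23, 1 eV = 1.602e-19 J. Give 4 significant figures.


Step 1: (E - mu) = 0.0789 eV
Step 2: x = (E-mu)*eV/(kB*T) = 0.0789*1.602e-19/(1.381e-23*3782.8) = 0.242
Step 3: exp(x) = 1.274
Step 4: n = 1/(exp(x)-1) = 3.653

3.653


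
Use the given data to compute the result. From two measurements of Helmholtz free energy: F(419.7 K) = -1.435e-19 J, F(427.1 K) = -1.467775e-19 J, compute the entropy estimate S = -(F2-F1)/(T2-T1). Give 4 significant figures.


Step 1: dF = F2 - F1 = -1.467775e-19 - (-1.435e-19) = -3.2775e-21 J
Step 2: dT = T2 - T1 = 427.1 - 419.7 = 7.4 K
Step 3: S = -dF/dT = -(-3.2775e-21)/7.4 = 4.429e-22 J/K

4.429e-22


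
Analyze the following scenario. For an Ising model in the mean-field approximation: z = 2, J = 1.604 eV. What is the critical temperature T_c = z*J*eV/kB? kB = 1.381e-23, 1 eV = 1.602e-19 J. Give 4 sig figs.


Step 1: z*J = 2*1.604 = 3.208 eV
Step 2: Convert to Joules: 3.208*1.602e-19 = 5.139e-19 J
Step 3: T_c = 5.139e-19 / 1.381e-23 = 3.721e+04 K

3.721e+04


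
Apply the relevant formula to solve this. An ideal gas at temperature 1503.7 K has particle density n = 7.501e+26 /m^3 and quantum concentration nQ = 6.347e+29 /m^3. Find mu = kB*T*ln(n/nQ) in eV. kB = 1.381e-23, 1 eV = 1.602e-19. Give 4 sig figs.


Step 1: n/nQ = 7.501e+26/6.347e+29 = 0.001182
Step 2: ln(n/nQ) = -6.741
Step 3: mu = kB*T*ln(n/nQ) = 2.077e-20*-6.741 = -1.4e-19 J
Step 4: Convert to eV: -1.4e-19/1.602e-19 = -0.8738 eV

-0.8738


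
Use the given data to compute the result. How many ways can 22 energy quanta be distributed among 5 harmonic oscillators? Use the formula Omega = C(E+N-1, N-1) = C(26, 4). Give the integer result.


Step 1: Use binomial coefficient C(26, 4)
Step 2: Numerator = 26! / 22!
Step 3: Denominator = 4!
Step 4: Omega = 14950

14950


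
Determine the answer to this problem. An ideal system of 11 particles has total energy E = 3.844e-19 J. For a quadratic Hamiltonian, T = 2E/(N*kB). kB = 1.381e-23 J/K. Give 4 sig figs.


Step 1: Numerator = 2*E = 2*3.844e-19 = 7.688e-19 J
Step 2: Denominator = N*kB = 11*1.381e-23 = 1.519e-22
Step 3: T = 7.688e-19 / 1.519e-22 = 5061 K

5061


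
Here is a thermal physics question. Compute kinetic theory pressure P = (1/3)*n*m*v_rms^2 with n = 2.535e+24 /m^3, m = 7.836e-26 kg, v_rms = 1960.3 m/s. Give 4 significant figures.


Step 1: v_rms^2 = 1960.3^2 = 3.843e+06
Step 2: n*m = 2.535e+24*7.836e-26 = 0.1986
Step 3: P = (1/3)*0.1986*3.843e+06 = 2.544e+05 Pa

2.544e+05


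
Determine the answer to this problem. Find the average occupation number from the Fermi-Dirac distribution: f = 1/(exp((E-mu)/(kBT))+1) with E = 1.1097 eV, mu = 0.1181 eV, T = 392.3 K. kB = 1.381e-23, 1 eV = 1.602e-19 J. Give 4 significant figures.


Step 1: (E - mu) = 1.1097 - 0.1181 = 0.9916 eV
Step 2: Convert: (E-mu)*eV = 1.589e-19 J
Step 3: x = (E-mu)*eV/(kB*T) = 29.32
Step 4: f = 1/(exp(29.32)+1) = 1.844e-13

1.844e-13


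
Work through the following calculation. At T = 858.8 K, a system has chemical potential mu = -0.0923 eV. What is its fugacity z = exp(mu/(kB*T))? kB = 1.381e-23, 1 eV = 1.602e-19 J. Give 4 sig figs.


Step 1: Convert mu to Joules: -0.0923*1.602e-19 = -1.479e-20 J
Step 2: kB*T = 1.381e-23*858.8 = 1.186e-20 J
Step 3: mu/(kB*T) = -1.247
Step 4: z = exp(-1.247) = 0.2874

0.2874


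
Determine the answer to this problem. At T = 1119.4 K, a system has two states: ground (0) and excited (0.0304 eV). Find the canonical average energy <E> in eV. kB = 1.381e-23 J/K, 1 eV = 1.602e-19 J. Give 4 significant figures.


Step 1: beta*E = 0.0304*1.602e-19/(1.381e-23*1119.4) = 0.315
Step 2: exp(-beta*E) = 0.7298
Step 3: <E> = 0.0304*0.7298/(1+0.7298) = 0.01283 eV

0.01283


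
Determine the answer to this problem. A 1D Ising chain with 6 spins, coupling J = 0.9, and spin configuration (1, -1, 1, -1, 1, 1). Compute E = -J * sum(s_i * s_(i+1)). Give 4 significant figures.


Step 1: Nearest-neighbor products: -1, -1, -1, -1, 1
Step 2: Sum of products = -3
Step 3: E = -0.9 * -3 = 2.7

2.7


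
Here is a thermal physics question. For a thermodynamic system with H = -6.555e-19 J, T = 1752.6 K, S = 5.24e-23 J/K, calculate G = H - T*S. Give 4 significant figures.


Step 1: T*S = 1752.6 * 5.24e-23 = 9.184e-20 J
Step 2: G = H - T*S = -6.555e-19 - 9.184e-20
Step 3: G = -7.473e-19 J

-7.473e-19


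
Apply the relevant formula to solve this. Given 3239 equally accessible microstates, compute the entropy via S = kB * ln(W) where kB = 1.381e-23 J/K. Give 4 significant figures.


Step 1: ln(W) = ln(3239) = 8.083
Step 2: S = kB * ln(W) = 1.381e-23 * 8.083
Step 3: S = 1.116e-22 J/K

1.116e-22


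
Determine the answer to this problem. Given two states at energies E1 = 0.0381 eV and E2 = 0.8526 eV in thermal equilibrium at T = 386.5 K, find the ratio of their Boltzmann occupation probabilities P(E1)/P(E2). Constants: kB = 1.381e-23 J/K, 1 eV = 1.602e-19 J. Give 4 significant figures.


Step 1: Compute energy difference dE = E1 - E2 = 0.0381 - 0.8526 = -0.8145 eV
Step 2: Convert to Joules: dE_J = -0.8145 * 1.602e-19 = -1.305e-19 J
Step 3: Compute exponent = -dE_J / (kB * T) = -(-1.305e-19) / (1.381e-23 * 386.5) = 24.45
Step 4: P(E1)/P(E2) = exp(24.45) = 4.138e+10

4.138e+10


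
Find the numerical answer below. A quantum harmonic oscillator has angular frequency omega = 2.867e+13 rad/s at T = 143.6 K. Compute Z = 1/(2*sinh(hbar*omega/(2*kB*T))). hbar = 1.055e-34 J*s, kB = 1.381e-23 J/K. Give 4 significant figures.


Step 1: Compute x = hbar*omega/(kB*T) = 1.055e-34*2.867e+13/(1.381e-23*143.6) = 1.525
Step 2: x/2 = 0.7626
Step 3: sinh(x/2) = 0.8387
Step 4: Z = 1/(2*0.8387) = 0.5962

0.5962


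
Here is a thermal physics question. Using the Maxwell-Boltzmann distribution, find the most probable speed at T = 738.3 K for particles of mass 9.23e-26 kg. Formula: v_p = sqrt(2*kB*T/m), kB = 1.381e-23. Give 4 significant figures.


Step 1: Numerator = 2*kB*T = 2*1.381e-23*738.3 = 2.039e-20
Step 2: Ratio = 2.039e-20 / 9.23e-26 = 2.209e+05
Step 3: v_p = sqrt(2.209e+05) = 470 m/s

470


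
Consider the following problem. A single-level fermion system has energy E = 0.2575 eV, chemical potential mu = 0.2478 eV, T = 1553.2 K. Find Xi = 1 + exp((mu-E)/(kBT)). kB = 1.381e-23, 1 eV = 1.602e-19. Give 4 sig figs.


Step 1: (mu - E) = 0.2478 - 0.2575 = -0.0097 eV
Step 2: x = (mu-E)*eV/(kB*T) = -0.0097*1.602e-19/(1.381e-23*1553.2) = -0.07245
Step 3: exp(x) = 0.9301
Step 4: Xi = 1 + 0.9301 = 1.93

1.93


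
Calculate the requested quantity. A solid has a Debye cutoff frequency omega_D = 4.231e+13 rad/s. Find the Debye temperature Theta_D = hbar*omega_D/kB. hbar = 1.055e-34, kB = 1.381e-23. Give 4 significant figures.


Step 1: hbar*omega_D = 1.055e-34 * 4.231e+13 = 4.464e-21 J
Step 2: Theta_D = 4.464e-21 / 1.381e-23
Step 3: Theta_D = 323.2 K

323.2


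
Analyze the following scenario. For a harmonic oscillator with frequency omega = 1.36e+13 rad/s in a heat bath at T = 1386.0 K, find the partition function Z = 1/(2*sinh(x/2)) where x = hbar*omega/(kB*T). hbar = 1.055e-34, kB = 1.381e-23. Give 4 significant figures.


Step 1: Compute x = hbar*omega/(kB*T) = 1.055e-34*1.36e+13/(1.381e-23*1386.0) = 0.07496
Step 2: x/2 = 0.03748
Step 3: sinh(x/2) = 0.03749
Step 4: Z = 1/(2*0.03749) = 13.34

13.34


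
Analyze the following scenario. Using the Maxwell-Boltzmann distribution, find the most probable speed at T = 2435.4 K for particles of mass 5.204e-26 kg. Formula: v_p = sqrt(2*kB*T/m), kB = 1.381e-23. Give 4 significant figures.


Step 1: Numerator = 2*kB*T = 2*1.381e-23*2435.4 = 6.727e-20
Step 2: Ratio = 6.727e-20 / 5.204e-26 = 1.293e+06
Step 3: v_p = sqrt(1.293e+06) = 1137 m/s

1137


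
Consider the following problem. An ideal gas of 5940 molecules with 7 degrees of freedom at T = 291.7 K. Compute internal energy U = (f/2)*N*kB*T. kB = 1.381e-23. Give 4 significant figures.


Step 1: f/2 = 7/2 = 3.5
Step 2: N*kB*T = 5940*1.381e-23*291.7 = 2.393e-17
Step 3: U = 3.5 * 2.393e-17 = 8.375e-17 J

8.375e-17


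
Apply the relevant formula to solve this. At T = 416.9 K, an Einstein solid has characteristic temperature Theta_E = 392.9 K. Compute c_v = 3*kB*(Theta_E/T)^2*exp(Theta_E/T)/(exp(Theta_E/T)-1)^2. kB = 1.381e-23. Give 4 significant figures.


Step 1: x = Theta_E/T = 392.9/416.9 = 0.9424
Step 2: x^2 = 0.8882
Step 3: exp(x) = 2.566
Step 4: c_v = 3*1.381e-23*0.8882*2.566/(2.566-1)^2 = 3.85e-23

3.85e-23


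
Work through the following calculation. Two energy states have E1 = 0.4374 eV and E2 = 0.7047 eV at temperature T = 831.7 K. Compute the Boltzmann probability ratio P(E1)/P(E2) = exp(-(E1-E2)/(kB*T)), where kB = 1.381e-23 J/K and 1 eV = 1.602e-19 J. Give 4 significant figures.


Step 1: Compute energy difference dE = E1 - E2 = 0.4374 - 0.7047 = -0.2673 eV
Step 2: Convert to Joules: dE_J = -0.2673 * 1.602e-19 = -4.282e-20 J
Step 3: Compute exponent = -dE_J / (kB * T) = -(-4.282e-20) / (1.381e-23 * 831.7) = 3.728
Step 4: P(E1)/P(E2) = exp(3.728) = 41.6

41.6


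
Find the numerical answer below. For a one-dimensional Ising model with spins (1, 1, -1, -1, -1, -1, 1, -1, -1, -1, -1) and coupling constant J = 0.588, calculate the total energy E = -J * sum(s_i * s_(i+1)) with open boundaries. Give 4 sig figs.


Step 1: Nearest-neighbor products: 1, -1, 1, 1, 1, -1, -1, 1, 1, 1
Step 2: Sum of products = 4
Step 3: E = -0.588 * 4 = -2.352

-2.352


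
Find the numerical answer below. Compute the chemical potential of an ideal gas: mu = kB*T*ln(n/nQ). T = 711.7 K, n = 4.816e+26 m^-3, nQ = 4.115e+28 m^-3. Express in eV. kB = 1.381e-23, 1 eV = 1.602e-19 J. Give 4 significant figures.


Step 1: n/nQ = 4.816e+26/4.115e+28 = 0.0117
Step 2: ln(n/nQ) = -4.448
Step 3: mu = kB*T*ln(n/nQ) = 9.829e-21*-4.448 = -4.372e-20 J
Step 4: Convert to eV: -4.372e-20/1.602e-19 = -0.2729 eV

-0.2729


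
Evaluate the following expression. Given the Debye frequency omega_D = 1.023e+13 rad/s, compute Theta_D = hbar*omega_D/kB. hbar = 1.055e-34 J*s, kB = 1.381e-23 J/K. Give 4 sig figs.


Step 1: hbar*omega_D = 1.055e-34 * 1.023e+13 = 1.079e-21 J
Step 2: Theta_D = 1.079e-21 / 1.381e-23
Step 3: Theta_D = 78.15 K

78.15


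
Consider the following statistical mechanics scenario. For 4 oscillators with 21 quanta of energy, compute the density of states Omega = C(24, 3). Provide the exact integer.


Step 1: Use binomial coefficient C(24, 3)
Step 2: Numerator = 24! / 21!
Step 3: Denominator = 3!
Step 4: Omega = 2024

2024


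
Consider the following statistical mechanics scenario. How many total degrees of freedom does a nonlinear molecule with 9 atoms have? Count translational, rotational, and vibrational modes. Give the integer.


Step 1: Translational DOF = 3
Step 2: Rotational DOF (nonlinear) = 3
Step 3: Vibrational DOF = 3*9 - 6 = 21
Step 4: Total = 3 + 3 + 21 = 27

27


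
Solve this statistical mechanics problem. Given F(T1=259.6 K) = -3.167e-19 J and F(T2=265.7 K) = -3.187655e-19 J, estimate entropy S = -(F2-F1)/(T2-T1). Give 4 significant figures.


Step 1: dF = F2 - F1 = -3.187655e-19 - (-3.167e-19) = -2.0655e-21 J
Step 2: dT = T2 - T1 = 265.7 - 259.6 = 6.1 K
Step 3: S = -dF/dT = -(-2.0655e-21)/6.1 = 3.386e-22 J/K

3.386e-22


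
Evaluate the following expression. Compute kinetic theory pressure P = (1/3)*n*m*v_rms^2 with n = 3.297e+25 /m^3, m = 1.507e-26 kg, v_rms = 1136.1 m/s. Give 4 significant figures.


Step 1: v_rms^2 = 1136.1^2 = 1.291e+06
Step 2: n*m = 3.297e+25*1.507e-26 = 0.4969
Step 3: P = (1/3)*0.4969*1.291e+06 = 2.138e+05 Pa

2.138e+05


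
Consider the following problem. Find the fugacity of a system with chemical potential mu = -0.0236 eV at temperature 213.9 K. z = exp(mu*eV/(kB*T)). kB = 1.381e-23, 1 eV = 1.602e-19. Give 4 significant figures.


Step 1: Convert mu to Joules: -0.0236*1.602e-19 = -3.781e-21 J
Step 2: kB*T = 1.381e-23*213.9 = 2.954e-21 J
Step 3: mu/(kB*T) = -1.28
Step 4: z = exp(-1.28) = 0.2781

0.2781


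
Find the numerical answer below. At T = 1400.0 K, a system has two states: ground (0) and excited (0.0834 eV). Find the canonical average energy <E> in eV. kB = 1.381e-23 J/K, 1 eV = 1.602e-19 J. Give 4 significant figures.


Step 1: beta*E = 0.0834*1.602e-19/(1.381e-23*1400.0) = 0.691
Step 2: exp(-beta*E) = 0.5011
Step 3: <E> = 0.0834*0.5011/(1+0.5011) = 0.02784 eV

0.02784


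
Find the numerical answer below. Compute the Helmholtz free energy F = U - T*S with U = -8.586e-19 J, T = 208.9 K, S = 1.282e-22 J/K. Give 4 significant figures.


Step 1: T*S = 208.9 * 1.282e-22 = 2.678e-20 J
Step 2: F = U - T*S = -8.586e-19 - 2.678e-20
Step 3: F = -8.854e-19 J

-8.854e-19


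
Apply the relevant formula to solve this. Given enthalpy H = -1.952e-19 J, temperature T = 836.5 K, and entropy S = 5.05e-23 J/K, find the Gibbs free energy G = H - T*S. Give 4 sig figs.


Step 1: T*S = 836.5 * 5.05e-23 = 4.224e-20 J
Step 2: G = H - T*S = -1.952e-19 - 4.224e-20
Step 3: G = -2.374e-19 J

-2.374e-19


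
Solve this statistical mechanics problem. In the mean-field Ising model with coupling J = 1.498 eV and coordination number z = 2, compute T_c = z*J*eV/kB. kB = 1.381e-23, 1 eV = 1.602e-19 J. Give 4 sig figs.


Step 1: z*J = 2*1.498 = 2.996 eV
Step 2: Convert to Joules: 2.996*1.602e-19 = 4.8e-19 J
Step 3: T_c = 4.8e-19 / 1.381e-23 = 3.475e+04 K

3.475e+04


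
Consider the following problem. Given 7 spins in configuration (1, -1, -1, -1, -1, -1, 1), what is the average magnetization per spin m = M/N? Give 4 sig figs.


Step 1: Count up spins (+1): 2, down spins (-1): 5
Step 2: Total magnetization M = 2 - 5 = -3
Step 3: m = M/N = -3/7 = -0.4286

-0.4286


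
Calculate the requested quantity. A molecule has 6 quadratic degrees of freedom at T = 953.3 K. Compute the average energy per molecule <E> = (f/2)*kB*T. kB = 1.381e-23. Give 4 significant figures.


Step 1: f/2 = 6/2 = 3
Step 2: kB*T = 1.381e-23 * 953.3 = 1.317e-20
Step 3: <E> = 3 * 1.317e-20 = 3.95e-20 J

3.95e-20


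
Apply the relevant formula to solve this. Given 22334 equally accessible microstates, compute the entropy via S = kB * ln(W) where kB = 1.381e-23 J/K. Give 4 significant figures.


Step 1: ln(W) = ln(22334) = 10.01
Step 2: S = kB * ln(W) = 1.381e-23 * 10.01
Step 3: S = 1.383e-22 J/K

1.383e-22


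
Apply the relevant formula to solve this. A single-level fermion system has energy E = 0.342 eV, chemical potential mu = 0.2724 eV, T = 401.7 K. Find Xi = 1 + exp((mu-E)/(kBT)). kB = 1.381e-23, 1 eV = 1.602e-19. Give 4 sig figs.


Step 1: (mu - E) = 0.2724 - 0.342 = -0.0696 eV
Step 2: x = (mu-E)*eV/(kB*T) = -0.0696*1.602e-19/(1.381e-23*401.7) = -2.01
Step 3: exp(x) = 0.134
Step 4: Xi = 1 + 0.134 = 1.134

1.134


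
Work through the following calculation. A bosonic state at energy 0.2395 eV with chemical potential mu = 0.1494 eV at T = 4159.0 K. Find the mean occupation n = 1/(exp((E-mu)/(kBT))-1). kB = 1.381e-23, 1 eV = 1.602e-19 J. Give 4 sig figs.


Step 1: (E - mu) = 0.0901 eV
Step 2: x = (E-mu)*eV/(kB*T) = 0.0901*1.602e-19/(1.381e-23*4159.0) = 0.2513
Step 3: exp(x) = 1.286
Step 4: n = 1/(exp(x)-1) = 3.5

3.5


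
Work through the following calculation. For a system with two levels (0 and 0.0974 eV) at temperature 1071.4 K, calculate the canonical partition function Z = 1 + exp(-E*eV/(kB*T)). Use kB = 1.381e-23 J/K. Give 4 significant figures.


Step 1: Compute beta*E = E*eV/(kB*T) = 0.0974*1.602e-19/(1.381e-23*1071.4) = 1.055
Step 2: exp(-beta*E) = exp(-1.055) = 0.3483
Step 3: Z = 1 + 0.3483 = 1.348

1.348


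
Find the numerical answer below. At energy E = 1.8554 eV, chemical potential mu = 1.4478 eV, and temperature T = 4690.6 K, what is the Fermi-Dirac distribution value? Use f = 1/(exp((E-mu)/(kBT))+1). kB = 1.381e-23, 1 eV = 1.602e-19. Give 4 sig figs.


Step 1: (E - mu) = 1.8554 - 1.4478 = 0.4076 eV
Step 2: Convert: (E-mu)*eV = 6.53e-20 J
Step 3: x = (E-mu)*eV/(kB*T) = 1.008
Step 4: f = 1/(exp(1.008)+1) = 0.2674

0.2674


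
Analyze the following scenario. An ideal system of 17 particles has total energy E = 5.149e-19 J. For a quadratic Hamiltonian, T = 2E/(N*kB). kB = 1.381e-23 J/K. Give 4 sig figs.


Step 1: Numerator = 2*E = 2*5.149e-19 = 1.03e-18 J
Step 2: Denominator = N*kB = 17*1.381e-23 = 2.348e-22
Step 3: T = 1.03e-18 / 2.348e-22 = 4386 K

4386


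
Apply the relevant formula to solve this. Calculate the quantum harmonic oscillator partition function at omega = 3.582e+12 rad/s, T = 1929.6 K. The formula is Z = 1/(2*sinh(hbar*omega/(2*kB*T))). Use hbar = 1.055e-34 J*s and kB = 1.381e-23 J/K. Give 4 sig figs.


Step 1: Compute x = hbar*omega/(kB*T) = 1.055e-34*3.582e+12/(1.381e-23*1929.6) = 0.01418
Step 2: x/2 = 0.007091
Step 3: sinh(x/2) = 0.007091
Step 4: Z = 1/(2*0.007091) = 70.51

70.51


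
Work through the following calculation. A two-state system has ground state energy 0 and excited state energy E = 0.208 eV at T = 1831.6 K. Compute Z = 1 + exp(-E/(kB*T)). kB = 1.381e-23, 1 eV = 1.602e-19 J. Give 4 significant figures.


Step 1: Compute beta*E = E*eV/(kB*T) = 0.208*1.602e-19/(1.381e-23*1831.6) = 1.317
Step 2: exp(-beta*E) = exp(-1.317) = 0.2678
Step 3: Z = 1 + 0.2678 = 1.268

1.268


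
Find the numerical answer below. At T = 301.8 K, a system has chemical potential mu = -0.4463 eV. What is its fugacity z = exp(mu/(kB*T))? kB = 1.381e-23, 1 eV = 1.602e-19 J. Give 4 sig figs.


Step 1: Convert mu to Joules: -0.4463*1.602e-19 = -7.15e-20 J
Step 2: kB*T = 1.381e-23*301.8 = 4.168e-21 J
Step 3: mu/(kB*T) = -17.15
Step 4: z = exp(-17.15) = 3.548e-08

3.548e-08


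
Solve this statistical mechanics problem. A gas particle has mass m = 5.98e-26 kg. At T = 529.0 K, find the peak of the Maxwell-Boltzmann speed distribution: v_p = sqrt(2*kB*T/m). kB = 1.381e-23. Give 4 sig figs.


Step 1: Numerator = 2*kB*T = 2*1.381e-23*529.0 = 1.461e-20
Step 2: Ratio = 1.461e-20 / 5.98e-26 = 2.443e+05
Step 3: v_p = sqrt(2.443e+05) = 494.3 m/s

494.3


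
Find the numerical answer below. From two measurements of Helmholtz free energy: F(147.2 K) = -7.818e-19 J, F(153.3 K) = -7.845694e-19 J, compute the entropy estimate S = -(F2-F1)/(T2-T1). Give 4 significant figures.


Step 1: dF = F2 - F1 = -7.845694e-19 - (-7.818e-19) = -2.7694e-21 J
Step 2: dT = T2 - T1 = 153.3 - 147.2 = 6.1 K
Step 3: S = -dF/dT = -(-2.7694e-21)/6.1 = 4.54e-22 J/K

4.54e-22


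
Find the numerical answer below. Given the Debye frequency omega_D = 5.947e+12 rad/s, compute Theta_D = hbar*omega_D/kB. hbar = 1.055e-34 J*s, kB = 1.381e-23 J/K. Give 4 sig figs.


Step 1: hbar*omega_D = 1.055e-34 * 5.947e+12 = 6.274e-22 J
Step 2: Theta_D = 6.274e-22 / 1.381e-23
Step 3: Theta_D = 45.43 K

45.43


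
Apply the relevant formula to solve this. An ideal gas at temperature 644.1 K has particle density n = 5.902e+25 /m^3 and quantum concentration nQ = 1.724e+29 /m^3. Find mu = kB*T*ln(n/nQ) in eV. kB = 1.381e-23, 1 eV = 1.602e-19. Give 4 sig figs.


Step 1: n/nQ = 5.902e+25/1.724e+29 = 0.0003423
Step 2: ln(n/nQ) = -7.98
Step 3: mu = kB*T*ln(n/nQ) = 8.895e-21*-7.98 = -7.098e-20 J
Step 4: Convert to eV: -7.098e-20/1.602e-19 = -0.4431 eV

-0.4431


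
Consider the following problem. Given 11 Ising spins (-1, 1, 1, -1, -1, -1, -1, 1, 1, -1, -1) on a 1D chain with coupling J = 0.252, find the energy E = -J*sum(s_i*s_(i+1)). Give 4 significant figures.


Step 1: Nearest-neighbor products: -1, 1, -1, 1, 1, 1, -1, 1, -1, 1
Step 2: Sum of products = 2
Step 3: E = -0.252 * 2 = -0.504

-0.504


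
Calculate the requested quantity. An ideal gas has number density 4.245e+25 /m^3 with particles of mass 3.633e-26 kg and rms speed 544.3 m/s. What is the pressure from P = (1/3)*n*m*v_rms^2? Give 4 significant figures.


Step 1: v_rms^2 = 544.3^2 = 2.963e+05
Step 2: n*m = 4.245e+25*3.633e-26 = 1.542
Step 3: P = (1/3)*1.542*2.963e+05 = 1.523e+05 Pa

1.523e+05


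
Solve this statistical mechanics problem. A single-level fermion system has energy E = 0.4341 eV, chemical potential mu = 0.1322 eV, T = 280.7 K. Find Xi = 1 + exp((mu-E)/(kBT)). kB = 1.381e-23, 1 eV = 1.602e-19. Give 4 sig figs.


Step 1: (mu - E) = 0.1322 - 0.4341 = -0.3019 eV
Step 2: x = (mu-E)*eV/(kB*T) = -0.3019*1.602e-19/(1.381e-23*280.7) = -12.48
Step 3: exp(x) = 3.816e-06
Step 4: Xi = 1 + 3.816e-06 = 1

1


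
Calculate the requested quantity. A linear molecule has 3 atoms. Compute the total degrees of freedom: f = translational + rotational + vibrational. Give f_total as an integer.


Step 1: Translational DOF = 3
Step 2: Rotational DOF (linear) = 2
Step 3: Vibrational DOF = 3*3 - 5 = 4
Step 4: Total = 3 + 2 + 4 = 9

9


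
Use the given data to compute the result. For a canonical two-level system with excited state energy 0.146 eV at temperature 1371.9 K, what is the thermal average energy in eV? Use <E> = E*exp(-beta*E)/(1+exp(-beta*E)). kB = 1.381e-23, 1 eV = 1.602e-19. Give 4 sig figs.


Step 1: beta*E = 0.146*1.602e-19/(1.381e-23*1371.9) = 1.235
Step 2: exp(-beta*E) = 0.291
Step 3: <E> = 0.146*0.291/(1+0.291) = 0.03291 eV

0.03291


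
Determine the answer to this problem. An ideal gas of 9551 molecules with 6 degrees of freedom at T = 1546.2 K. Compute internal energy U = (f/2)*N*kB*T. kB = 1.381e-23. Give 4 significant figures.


Step 1: f/2 = 6/2 = 3.0
Step 2: N*kB*T = 9551*1.381e-23*1546.2 = 2.039e-16
Step 3: U = 3.0 * 2.039e-16 = 6.118e-16 J

6.118e-16


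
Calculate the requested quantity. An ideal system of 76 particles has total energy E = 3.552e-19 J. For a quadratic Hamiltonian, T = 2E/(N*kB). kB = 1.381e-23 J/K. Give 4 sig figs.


Step 1: Numerator = 2*E = 2*3.552e-19 = 7.104e-19 J
Step 2: Denominator = N*kB = 76*1.381e-23 = 1.05e-21
Step 3: T = 7.104e-19 / 1.05e-21 = 676.9 K

676.9
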